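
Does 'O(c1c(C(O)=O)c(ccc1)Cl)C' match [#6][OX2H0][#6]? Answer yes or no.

Yes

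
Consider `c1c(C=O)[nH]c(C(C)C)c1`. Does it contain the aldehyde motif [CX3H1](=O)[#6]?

Yes

The pattern [CX3H1](=O)[#6] describes an sp2 carbon with one H, double-bonded to O and single-bonded to carbon — an aldehyde.
The molecule carries an aldehyde (-CHO), whose atoms satisfy every constraint of the query, so the pattern matches.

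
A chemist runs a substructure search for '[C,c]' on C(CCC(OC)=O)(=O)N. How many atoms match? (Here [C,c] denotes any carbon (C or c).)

5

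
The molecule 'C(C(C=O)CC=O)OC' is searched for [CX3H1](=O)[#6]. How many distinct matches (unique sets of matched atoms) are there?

[CX3H1](=O)[#6] is the SMARTS for an aldehyde: an sp2 carbon with one H, double-bonded to O and single-bonded to carbon.
The molecule carries 2 separate instances of an aldehyde (-CHO) meeting every constraint; each maps to a distinct set of atoms, giving 2 matches.

2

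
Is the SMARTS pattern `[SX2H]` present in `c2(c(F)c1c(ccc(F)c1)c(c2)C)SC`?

No

The pattern [SX2H] describes an aliphatic sulfur with two connections, one being H — a thiol.
The closest candidate here is a methylthio ether (-SCH3), but the sulfur has H0 (bonded to two carbons), not H1. No other fragment satisfies the full query, so there is no match.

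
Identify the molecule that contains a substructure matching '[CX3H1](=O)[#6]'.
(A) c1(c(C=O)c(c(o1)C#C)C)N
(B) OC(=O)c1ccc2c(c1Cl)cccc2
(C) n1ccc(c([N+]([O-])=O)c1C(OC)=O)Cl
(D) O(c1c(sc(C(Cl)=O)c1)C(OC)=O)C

A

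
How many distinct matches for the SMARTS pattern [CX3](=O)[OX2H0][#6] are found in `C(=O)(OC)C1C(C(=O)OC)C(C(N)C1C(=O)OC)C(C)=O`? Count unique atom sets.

3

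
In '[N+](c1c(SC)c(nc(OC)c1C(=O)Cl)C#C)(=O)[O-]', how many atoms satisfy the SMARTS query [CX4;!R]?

2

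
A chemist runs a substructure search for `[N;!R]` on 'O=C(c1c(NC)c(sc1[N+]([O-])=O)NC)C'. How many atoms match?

3

Check the 15 heavy atoms by environment: 1× s (aromatic, in 5-ring) → no; 4× c (aromatic, in 5-ring) → no; 2× N (acyclic) → match; 4× C (acyclic) → no; 1× N (charge +1, acyclic) → match; 1× O (charge -1, acyclic) → no; 2× O (acyclic) → no.
Summing the matching environments: 2 + 1 = 3 matching atoms.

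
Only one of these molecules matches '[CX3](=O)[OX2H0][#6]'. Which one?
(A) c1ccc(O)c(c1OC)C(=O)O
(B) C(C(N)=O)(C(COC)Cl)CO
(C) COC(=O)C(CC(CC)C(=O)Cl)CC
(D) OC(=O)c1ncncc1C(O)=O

[CX3](=O)[OX2H0][#6] describes a carbonyl carbon bonded to an oxygen that is itself bonded to carbon (no H on that O) (an ester).
(A) has a methoxy ether (-OCH3) but the ether oxygen is not adjacent to a C=O carbon.
(B) has a primary amide (-C(=O)NH2) but the carbonyl is bonded to N, not to an O-C linkage.
(C) contains a methyl-ester group (-C(=O)OCH3), which satisfies every atom and bond constraint.
(D) has a carboxylic acid group (-C(=O)OH) but the singly-bonded O carries H (OX2H1, not H0).
So the answer is (C).

C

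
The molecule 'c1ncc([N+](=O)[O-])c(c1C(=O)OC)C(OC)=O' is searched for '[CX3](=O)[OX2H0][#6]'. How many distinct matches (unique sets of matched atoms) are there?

2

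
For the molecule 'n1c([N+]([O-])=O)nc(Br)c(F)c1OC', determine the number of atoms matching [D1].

5

The query [D1] means: atom with exactly one heavy-atom neighbour (degree 1).
Check the 13 heavy atoms by environment: 2× n (aromatic, D2) → no; 4× c (aromatic, D3) → no; 1× N (charge +1, D3) → no; 1× O (charge -1, D1) → match; 1× O (D1) → match; 1× F (D1) → match; 1× O (D2) → no; 1× C (D1) → match; 1× Br (D1) → match.
Summing the matching environments: 1 + 1 + 1 + 1 + 1 = 5 matching atoms.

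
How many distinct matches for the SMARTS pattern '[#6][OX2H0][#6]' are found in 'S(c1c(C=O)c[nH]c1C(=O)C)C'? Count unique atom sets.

0

[#6][OX2H0][#6] is the SMARTS for an ether: an aliphatic oxygen bridging two carbons with no H on the oxygen.
No fragment in the molecule satisfies every constraint, giving 0 matches.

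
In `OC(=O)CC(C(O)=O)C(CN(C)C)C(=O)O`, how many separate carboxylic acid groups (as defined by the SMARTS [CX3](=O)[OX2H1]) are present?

3

[CX3](=O)[OX2H1] is the SMARTS for a carboxylic acid: an sp2 carbon double-bonded to O and single-bonded to an -OH oxygen.
The molecule carries 3 separate instances of a carboxylic acid group (-C(=O)OH) meeting every constraint; each maps to a distinct set of atoms, giving 3 matches.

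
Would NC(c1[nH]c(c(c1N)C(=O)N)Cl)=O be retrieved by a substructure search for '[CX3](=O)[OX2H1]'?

The pattern [CX3](=O)[OX2H1] describes an sp2 carbon double-bonded to O and single-bonded to an -OH oxygen — a carboxylic acid.
The closest candidate here is a primary amide (-C(=O)NH2), but the carbonyl is bonded to N, not to an -OH oxygen. No other fragment satisfies the full query, so there is no match.

No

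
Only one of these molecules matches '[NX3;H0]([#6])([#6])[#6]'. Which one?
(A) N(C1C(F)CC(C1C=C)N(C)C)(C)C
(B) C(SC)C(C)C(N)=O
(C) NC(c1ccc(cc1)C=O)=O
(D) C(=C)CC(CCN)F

A

[NX3;H0]([#6])([#6])[#6] describes a trivalent nitrogen with no H, bonded to three carbons (a tertiary amine).
(A) contains a dimethylamino group (-N(CH3)2), which satisfies every atom and bond constraint.
(B) has a primary amide (-C(=O)NH2) but the amide nitrogen has H2 and only one carbon neighbour.
(C) has a primary amide (-C(=O)NH2) but the amide nitrogen has H2 and only one carbon neighbour.
(D) has a primary amino group (-NH2) but the nitrogen has H2, not H0 with three carbons.
So the answer is (A).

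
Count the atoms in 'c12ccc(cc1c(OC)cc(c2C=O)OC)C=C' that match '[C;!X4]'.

The query [C;!X4] means: aliphatic carbon that does not have four total connections.
Check the 18 heavy atoms by environment: 10× c (aromatic, X3) → no; 2× O (X2) → no; 2× C (X4) → no; 3× C (X3) → match; 1× O (X1) → no.
That gives 3 matching atoms.

3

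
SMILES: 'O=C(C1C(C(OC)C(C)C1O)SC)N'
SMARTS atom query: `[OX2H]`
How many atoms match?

The query [OX2H] means: aliphatic oxygen with two connections, one of which is H — an -OH oxygen.
Check the 14 heavy atoms by environment: 5× C (H1, X4) → no; 1× O (H0, X2) → no; 3× C (H3, X4) → no; 1× C (H0, X3) → no; 1× O (H0, X1) → no; 1× N (H2, X3) → no; 1× S (H0, X2) → no; 1× O (H1, X2) → match.
That gives 1 matching atom.

1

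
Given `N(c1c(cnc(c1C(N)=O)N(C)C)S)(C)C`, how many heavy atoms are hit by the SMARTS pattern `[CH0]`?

The query [CH0] means: aliphatic carbon with no attached hydrogen.
Check the 16 heavy atoms by environment: 1× n (aromatic, H0) → no; 1× c (aromatic, H1) → no; 4× c (aromatic, H0) → no; 1× C (H0) → match; 1× O (H0) → no; 1× N (H2) → no; 2× N (H0) → no; 4× C (H3) → no; 1× S (H1) → no.
That gives 1 matching atom.

1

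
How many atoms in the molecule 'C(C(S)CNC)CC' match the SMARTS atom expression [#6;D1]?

2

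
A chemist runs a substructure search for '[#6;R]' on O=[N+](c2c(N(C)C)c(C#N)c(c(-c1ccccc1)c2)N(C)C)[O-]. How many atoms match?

12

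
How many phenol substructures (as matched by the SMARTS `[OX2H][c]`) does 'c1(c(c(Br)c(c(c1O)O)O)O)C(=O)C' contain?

[OX2H][c] is the SMARTS for a phenol: a hydroxyl oxygen attached to an aromatic carbon.
The molecule carries 4 separate instances of a hydroxyl group (-OH) meeting every constraint; each maps to a distinct set of atoms, giving 4 matches.

4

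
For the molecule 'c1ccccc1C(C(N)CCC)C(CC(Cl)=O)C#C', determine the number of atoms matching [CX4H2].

The query [CX4H2] means: sp3 carbon (X4) with exactly two hydrogens.
Check the 19 heavy atoms by environment: 3× C (H2, X4) → match; 3× C (H1, X4) → no; 1× c (aromatic, H0, X3) → no; 5× c (aromatic, H1, X3) → no; 1× C (H3, X4) → no; 1× N (H2, X3) → no; 1× C (H0, X3) → no; 1× O (H0, X1) → no; 1× Cl (H0, X1) → no; 1× C (H0, X2) → no; 1× C (H1, X2) → no.
That gives 3 matching atoms.

3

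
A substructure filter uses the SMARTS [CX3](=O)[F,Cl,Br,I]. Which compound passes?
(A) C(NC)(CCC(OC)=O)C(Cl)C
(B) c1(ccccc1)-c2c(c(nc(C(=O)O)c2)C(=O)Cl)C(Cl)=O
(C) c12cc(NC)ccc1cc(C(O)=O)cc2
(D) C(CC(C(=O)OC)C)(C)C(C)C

[CX3](=O)[F,Cl,Br,I] describes a carbonyl carbon bonded to a halogen (an acyl halide).
(A) has a methyl-ester group (-C(=O)OCH3) but the carbonyl is bonded to -O-C, not to a halogen.
(B) contains an acyl chloride (-C(=O)Cl), which satisfies every atom and bond constraint.
(C) has a carboxylic acid group (-C(=O)OH) but the carbonyl is bonded to -OH, not to a halogen.
(D) has a methyl-ester group (-C(=O)OCH3) but the carbonyl is bonded to -O-C, not to a halogen.
So the answer is (B).

B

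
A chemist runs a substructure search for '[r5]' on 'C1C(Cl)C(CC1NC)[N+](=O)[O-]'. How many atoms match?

5

The query [r5] means: r5 matches atoms in a five-membered ring.
Check the 11 heavy atoms by environment: 5× C (in 5-ring) → match; 1× N (acyclic) → no; 1× C (acyclic) → no; 1× Cl (acyclic) → no; 1× N (charge +1, acyclic) → no; 1× O (charge -1, acyclic) → no; 1× O (acyclic) → no.
That gives 5 matching atoms.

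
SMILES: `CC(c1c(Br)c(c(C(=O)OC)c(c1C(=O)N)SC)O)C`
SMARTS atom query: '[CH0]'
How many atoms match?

2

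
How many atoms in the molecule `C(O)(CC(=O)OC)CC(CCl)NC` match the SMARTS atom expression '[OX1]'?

The query [OX1] means: aliphatic oxygen with one total connection — typically a carbonyl =O or an oxide.
Check the 13 heavy atoms by environment: 7× C (X4) → no; 1× C (X3) → no; 1× O (X1) → match; 2× O (X2) → no; 1× Cl (X1) → no; 1× N (X3) → no.
That gives 1 matching atom.

1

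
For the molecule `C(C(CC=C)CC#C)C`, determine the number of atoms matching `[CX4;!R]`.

5

The query [CX4;!R] means: aliphatic carbon with four total connections, not in a ring.
Check the 9 heavy atoms by environment: 5× C (X4, acyclic) → match; 2× C (X2, acyclic) → no; 2× C (X3, acyclic) → no.
That gives 5 matching atoms.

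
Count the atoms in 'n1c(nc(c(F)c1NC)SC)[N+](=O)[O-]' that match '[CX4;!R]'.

2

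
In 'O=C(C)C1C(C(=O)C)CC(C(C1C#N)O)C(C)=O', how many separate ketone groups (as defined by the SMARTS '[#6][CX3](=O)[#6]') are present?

3

[#6][CX3](=O)[#6] is the SMARTS for a ketone: a carbonyl carbon (no H) flanked by two carbons.
The molecule carries 3 separate instances of an acetyl/ketone group (-C(=O)CH3) meeting every constraint; each maps to a distinct set of atoms, giving 3 matches.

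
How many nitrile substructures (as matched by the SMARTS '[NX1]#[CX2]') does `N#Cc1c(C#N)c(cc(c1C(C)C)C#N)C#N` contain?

4

[NX1]#[CX2] is the SMARTS for a nitrile: a nitrogen triple-bonded to a two-connected carbon.
The molecule carries 4 separate instances of a nitrile (-C#N) meeting every constraint; each maps to a distinct set of atoms, giving 4 matches.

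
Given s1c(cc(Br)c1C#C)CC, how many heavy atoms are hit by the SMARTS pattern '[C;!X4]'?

The query [C;!X4] means: aliphatic carbon that does not have four total connections.
Check the 10 heavy atoms by environment: 1× s (aromatic, X2) → no; 4× c (aromatic, X3) → no; 2× C (X4) → no; 1× Br (X1) → no; 2× C (X2) → match.
That gives 2 matching atoms.

2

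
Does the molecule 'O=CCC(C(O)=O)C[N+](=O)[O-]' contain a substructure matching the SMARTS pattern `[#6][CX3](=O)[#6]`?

No

The pattern [#6][CX3](=O)[#6] describes a carbonyl carbon (no H) flanked by two carbons — a ketone.
The closest candidate here is an aldehyde (-CHO), but the carbonyl carbon has H1, so it is not flanked by two carbons. No other fragment satisfies the full query, so there is no match.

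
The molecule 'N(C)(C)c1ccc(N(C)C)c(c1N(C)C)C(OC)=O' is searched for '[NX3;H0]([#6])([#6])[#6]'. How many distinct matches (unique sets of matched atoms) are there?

3

[NX3;H0]([#6])([#6])[#6] is the SMARTS for a tertiary amine: a trivalent nitrogen with no H, bonded to three carbons.
The molecule carries 3 separate instances of a dimethylamino group (-N(CH3)2) meeting every constraint; each maps to a distinct set of atoms, giving 3 matches.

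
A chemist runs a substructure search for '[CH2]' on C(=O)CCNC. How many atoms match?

Check the 6 heavy atoms by environment: 2× C (H2) → match; 1× C (H1) → no; 1× O (H0) → no; 1× N (H1) → no; 1× C (H3) → no.
That gives 2 matching atoms.

2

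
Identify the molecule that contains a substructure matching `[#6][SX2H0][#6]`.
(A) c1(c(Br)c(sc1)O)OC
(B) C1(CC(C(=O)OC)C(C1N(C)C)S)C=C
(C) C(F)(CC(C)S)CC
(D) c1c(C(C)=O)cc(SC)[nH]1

D

[#6][SX2H0][#6] describes an aliphatic sulfur bridging two carbons with no H on the sulfur (a thioether).
(A) has a methoxy ether (-OCH3) but the bridging atom is O, not S.
(B) has a thiol (-SH) but the sulfur has H1, not H0 bridging two carbons.
(C) has a thiol (-SH) but the sulfur has H1, not H0 bridging two carbons.
(D) contains a methylthio ether (-SCH3), which satisfies every atom and bond constraint.
So the answer is (D).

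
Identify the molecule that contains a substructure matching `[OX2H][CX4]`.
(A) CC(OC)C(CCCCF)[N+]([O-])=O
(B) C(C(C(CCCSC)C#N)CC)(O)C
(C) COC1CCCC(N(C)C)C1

[OX2H][CX4] describes a hydroxyl oxygen bound to an sp3 (X4) carbon (an aliphatic alcohol).
(A) has a methoxy ether (-OCH3) but the oxygen has H0 (ether), not H1.
(B) contains a hydroxyl group (-OH), which satisfies every atom and bond constraint.
(C) has a methoxy ether (-OCH3) but the oxygen has H0 (ether), not H1.
So the answer is (B).

B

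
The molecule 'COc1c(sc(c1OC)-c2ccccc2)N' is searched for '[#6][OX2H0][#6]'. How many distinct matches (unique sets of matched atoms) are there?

2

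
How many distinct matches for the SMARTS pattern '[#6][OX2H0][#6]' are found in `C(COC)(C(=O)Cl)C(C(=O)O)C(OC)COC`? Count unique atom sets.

3

[#6][OX2H0][#6] is the SMARTS for an ether: an aliphatic oxygen bridging two carbons with no H on the oxygen.
The molecule carries 3 separate instances of a methoxy ether (-OCH3) meeting every constraint; each maps to a distinct set of atoms, giving 3 matches.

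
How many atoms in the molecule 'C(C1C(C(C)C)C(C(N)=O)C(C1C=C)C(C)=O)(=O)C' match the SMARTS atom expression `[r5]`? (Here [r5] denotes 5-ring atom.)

5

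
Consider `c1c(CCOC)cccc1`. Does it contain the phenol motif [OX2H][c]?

No

The pattern [OX2H][c] describes a hydroxyl oxygen attached to an aromatic carbon — a phenol.
The closest candidate here is a methoxy ether (-OCH3), but the oxygen has H0, not H1. No other fragment satisfies the full query, so there is no match.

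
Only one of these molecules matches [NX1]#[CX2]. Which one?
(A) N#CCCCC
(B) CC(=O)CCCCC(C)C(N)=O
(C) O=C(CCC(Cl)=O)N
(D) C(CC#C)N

[NX1]#[CX2] describes a nitrogen triple-bonded to a two-connected carbon (a nitrile).
(A) contains a nitrile (-C#N), which satisfies every atom and bond constraint.
(B) has a primary amide (-C(=O)NH2) but the nitrogen is NX3, not NX1.
(C) has a primary amide (-C(=O)NH2) but the nitrogen is NX3, not NX1.
(D) has a primary amino group (-NH2) but the nitrogen is NX3 (three connections), not NX1 triple-bonded.
So the answer is (A).

A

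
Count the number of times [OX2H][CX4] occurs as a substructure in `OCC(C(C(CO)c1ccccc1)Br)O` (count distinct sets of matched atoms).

3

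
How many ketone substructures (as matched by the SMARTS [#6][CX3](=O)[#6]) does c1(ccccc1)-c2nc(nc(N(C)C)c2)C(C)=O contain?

1

[#6][CX3](=O)[#6] is the SMARTS for a ketone: a carbonyl carbon (no H) flanked by two carbons.
Exactly one fragment in the molecule meets all constraints, giving 1 match.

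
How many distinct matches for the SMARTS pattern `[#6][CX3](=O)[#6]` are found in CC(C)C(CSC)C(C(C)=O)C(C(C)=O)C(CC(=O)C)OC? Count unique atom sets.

[#6][CX3](=O)[#6] is the SMARTS for a ketone: a carbonyl carbon (no H) flanked by two carbons.
The molecule carries 3 separate instances of an acetyl/ketone group (-C(=O)CH3) meeting every constraint; each maps to a distinct set of atoms, giving 3 matches.

3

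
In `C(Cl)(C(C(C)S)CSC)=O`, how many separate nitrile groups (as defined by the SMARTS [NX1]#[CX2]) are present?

[NX1]#[CX2] is the SMARTS for a nitrile: a nitrogen triple-bonded to a two-connected carbon.
No fragment in the molecule satisfies every constraint, giving 0 matches.

0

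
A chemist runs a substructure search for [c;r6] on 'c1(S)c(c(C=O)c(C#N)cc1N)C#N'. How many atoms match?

6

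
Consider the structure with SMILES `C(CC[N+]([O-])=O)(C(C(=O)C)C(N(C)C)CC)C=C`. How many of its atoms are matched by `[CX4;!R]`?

10

The query [CX4;!R] means: aliphatic carbon with four total connections, not in a ring.
Check the 18 heavy atoms by environment: 10× C (X4, acyclic) → match; 1× N (X3, acyclic) → no; 1× N (charge +1, X3, acyclic) → no; 1× O (charge -1, X1, acyclic) → no; 2× O (X1, acyclic) → no; 3× C (X3, acyclic) → no.
That gives 10 matching atoms.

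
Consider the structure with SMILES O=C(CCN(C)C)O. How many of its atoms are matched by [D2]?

2

Check the 8 heavy atoms by environment: 2× C (D2) → match; 1× C (D3) → no; 2× O (D1) → no; 1× N (D3) → no; 2× C (D1) → no.
That gives 2 matching atoms.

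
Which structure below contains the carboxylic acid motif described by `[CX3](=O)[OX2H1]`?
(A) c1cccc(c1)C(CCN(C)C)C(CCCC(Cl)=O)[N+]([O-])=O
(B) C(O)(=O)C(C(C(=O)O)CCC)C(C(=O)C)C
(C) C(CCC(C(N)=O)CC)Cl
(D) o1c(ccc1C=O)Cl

B

[CX3](=O)[OX2H1] describes an sp2 carbon double-bonded to O and single-bonded to an -OH oxygen (a carboxylic acid).
(A) has an acyl chloride (-C(=O)Cl) but the carbonyl is bonded to Cl, not to an -OH oxygen.
(B) contains a carboxylic acid group (-C(=O)OH), which satisfies every atom and bond constraint.
(C) has a primary amide (-C(=O)NH2) but the carbonyl is bonded to N, not to an -OH oxygen.
(D) has an aldehyde (-CHO) but there is no singly-bonded oxygen on the carbonyl carbon.
So the answer is (B).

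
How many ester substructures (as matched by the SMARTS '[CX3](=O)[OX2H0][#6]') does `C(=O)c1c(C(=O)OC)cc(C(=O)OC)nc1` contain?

[CX3](=O)[OX2H0][#6] is the SMARTS for an ester: a carbonyl carbon bonded to an oxygen that is itself bonded to carbon (no H on that O).
The molecule carries 2 separate instances of a methyl-ester group (-C(=O)OCH3) meeting every constraint; each maps to a distinct set of atoms, giving 2 matches.

2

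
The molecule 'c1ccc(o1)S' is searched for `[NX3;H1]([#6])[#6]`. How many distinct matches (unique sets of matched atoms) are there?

0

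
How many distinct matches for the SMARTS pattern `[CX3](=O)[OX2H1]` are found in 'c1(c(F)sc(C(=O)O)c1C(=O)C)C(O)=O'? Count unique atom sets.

[CX3](=O)[OX2H1] is the SMARTS for a carboxylic acid: an sp2 carbon double-bonded to O and single-bonded to an -OH oxygen.
The molecule carries 2 separate instances of a carboxylic acid group (-C(=O)OH) meeting every constraint; each maps to a distinct set of atoms, giving 2 matches.

2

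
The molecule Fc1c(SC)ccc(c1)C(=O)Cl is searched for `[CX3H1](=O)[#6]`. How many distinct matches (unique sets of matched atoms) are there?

[CX3H1](=O)[#6] is the SMARTS for an aldehyde: an sp2 carbon with one H, double-bonded to O and single-bonded to carbon.
No fragment in the molecule satisfies every constraint, giving 0 matches.

0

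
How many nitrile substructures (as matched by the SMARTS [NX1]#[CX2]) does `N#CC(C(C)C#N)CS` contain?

[NX1]#[CX2] is the SMARTS for a nitrile: a nitrogen triple-bonded to a two-connected carbon.
The molecule carries 2 separate instances of a nitrile (-C#N) meeting every constraint; each maps to a distinct set of atoms, giving 2 matches.

2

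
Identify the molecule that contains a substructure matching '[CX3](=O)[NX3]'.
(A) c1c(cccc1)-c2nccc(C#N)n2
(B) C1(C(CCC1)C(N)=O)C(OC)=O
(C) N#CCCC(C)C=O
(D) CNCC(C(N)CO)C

[CX3](=O)[NX3] describes a carbonyl carbon bonded to a trivalent nitrogen (an amide).
(A) has a nitrile (-C#N) but the nitrile N is NX1 (triple-bonded), not NX3.
(B) contains a primary amide (-C(=O)NH2), which satisfies every atom and bond constraint.
(C) has a nitrile (-C#N) but the nitrile N is NX1 (triple-bonded), not NX3.
(D) has a primary amino group (-NH2) but the -NH2 is not attached to a carbonyl carbon.
So the answer is (B).

B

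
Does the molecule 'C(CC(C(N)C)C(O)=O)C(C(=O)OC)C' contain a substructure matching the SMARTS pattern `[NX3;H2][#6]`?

The pattern [NX3;H2][#6] describes a trivalent nitrogen with two H attached to carbon — a primary amine.
The molecule carries a primary amino group (-NH2), whose atoms satisfy every constraint of the query, so the pattern matches.

Yes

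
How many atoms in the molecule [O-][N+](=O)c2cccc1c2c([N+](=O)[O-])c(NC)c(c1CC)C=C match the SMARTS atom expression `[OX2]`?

Check the 22 heavy atoms by environment: 10× c (aromatic, X3) → no; 3× C (X4) → no; 2× N (charge +1, X3) → no; 2× O (charge -1, X1) → no; 2× O (X1) → no; 2× C (X3) → no; 1× N (X3) → no.
No environment satisfies the query, so 0 matching atoms.

0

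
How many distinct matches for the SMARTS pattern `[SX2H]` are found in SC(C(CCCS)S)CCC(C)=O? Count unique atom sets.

3

[SX2H] is the SMARTS for a thiol: an aliphatic sulfur with two connections, one being H.
The molecule carries 3 separate instances of a thiol (-SH) meeting every constraint; each maps to a distinct set of atoms, giving 3 matches.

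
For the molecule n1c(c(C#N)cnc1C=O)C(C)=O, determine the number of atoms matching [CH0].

2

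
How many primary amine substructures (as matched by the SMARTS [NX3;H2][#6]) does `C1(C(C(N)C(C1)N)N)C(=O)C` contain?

3

[NX3;H2][#6] is the SMARTS for a primary amine: a trivalent nitrogen with two H attached to carbon.
The molecule carries 3 separate instances of a primary amino group (-NH2) meeting every constraint; each maps to a distinct set of atoms, giving 3 matches.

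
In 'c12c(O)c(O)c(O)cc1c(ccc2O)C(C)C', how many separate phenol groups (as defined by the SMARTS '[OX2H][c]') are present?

[OX2H][c] is the SMARTS for a phenol: a hydroxyl oxygen attached to an aromatic carbon.
The molecule carries 4 separate instances of a hydroxyl group (-OH) meeting every constraint; each maps to a distinct set of atoms, giving 4 matches.

4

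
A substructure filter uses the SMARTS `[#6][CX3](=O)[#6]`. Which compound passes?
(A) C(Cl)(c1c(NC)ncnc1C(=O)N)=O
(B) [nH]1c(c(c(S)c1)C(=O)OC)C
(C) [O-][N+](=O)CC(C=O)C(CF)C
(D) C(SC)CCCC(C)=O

D

[#6][CX3](=O)[#6] describes a carbonyl carbon (no H) flanked by two carbons (a ketone).
(A) has a primary amide (-C(=O)NH2) but one neighbour of the carbonyl carbon is N, not C.
(B) has a methyl-ester group (-C(=O)OCH3) but one neighbour of the carbonyl carbon is O, not C.
(C) has an aldehyde (-CHO) but the carbonyl carbon has H1, so it is not flanked by two carbons.
(D) contains an acetyl/ketone group (-C(=O)CH3), which satisfies every atom and bond constraint.
So the answer is (D).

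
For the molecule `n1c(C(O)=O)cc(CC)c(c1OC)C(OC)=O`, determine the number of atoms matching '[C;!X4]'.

2

Check the 17 heavy atoms by environment: 1× n (aromatic, X2) → no; 5× c (aromatic, X3) → no; 2× C (X3) → match; 2× O (X1) → no; 3× O (X2) → no; 4× C (X4) → no.
That gives 2 matching atoms.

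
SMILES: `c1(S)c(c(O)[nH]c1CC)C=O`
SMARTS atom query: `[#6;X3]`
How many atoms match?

The query [#6;X3] means: any carbon (aromatic or not) with three total connections.
Check the 11 heavy atoms by environment: 1× n (aromatic, X3) → no; 4× c (aromatic, X3) → match; 1× S (X2) → no; 1× C (X3) → match; 1× O (X1) → no; 2× C (X4) → no; 1× O (X2) → no.
Summing the matching environments: 4 + 1 = 5 matching atoms.

5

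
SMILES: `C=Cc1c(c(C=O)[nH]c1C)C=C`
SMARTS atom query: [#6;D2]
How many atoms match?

Check the 12 heavy atoms by environment: 1× n (aromatic, D2) → no; 4× c (aromatic, D3) → no; 3× C (D1) → no; 3× C (D2) → match; 1× O (D1) → no.
That gives 3 matching atoms.

3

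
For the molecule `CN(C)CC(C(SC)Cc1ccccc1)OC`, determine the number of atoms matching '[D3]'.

Check the 17 heavy atoms by environment: 2× C (D2) → no; 2× C (D3) → match; 1× N (D3) → match; 4× C (D1) → no; 1× c (aromatic, D3) → match; 5× c (aromatic, D2) → no; 1× S (D2) → no; 1× O (D2) → no.
Summing the matching environments: 2 + 1 + 1 = 4 matching atoms.

4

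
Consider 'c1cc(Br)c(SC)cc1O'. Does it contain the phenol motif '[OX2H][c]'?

Yes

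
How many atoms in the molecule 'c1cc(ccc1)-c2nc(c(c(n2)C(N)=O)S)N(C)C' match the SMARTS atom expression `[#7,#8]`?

Check the 19 heavy atoms by environment: 2× n (aromatic) → match; 10× c (aromatic) → no; 1× S → no; 2× N → match; 3× C → no; 1× O → match.
Summing the matching environments: 2 + 2 + 1 = 5 matching atoms.

5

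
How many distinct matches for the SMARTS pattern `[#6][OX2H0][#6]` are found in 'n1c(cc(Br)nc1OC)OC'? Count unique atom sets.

2

[#6][OX2H0][#6] is the SMARTS for an ether: an aliphatic oxygen bridging two carbons with no H on the oxygen.
The molecule carries 2 separate instances of a methoxy ether (-OCH3) meeting every constraint; each maps to a distinct set of atoms, giving 2 matches.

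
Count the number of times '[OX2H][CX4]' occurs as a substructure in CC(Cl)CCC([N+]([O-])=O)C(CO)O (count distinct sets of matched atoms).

2

[OX2H][CX4] is the SMARTS for an aliphatic alcohol: a hydroxyl oxygen bound to an sp3 (X4) carbon.
The molecule carries 2 separate instances of a hydroxyl group (-OH) meeting every constraint; each maps to a distinct set of atoms, giving 2 matches.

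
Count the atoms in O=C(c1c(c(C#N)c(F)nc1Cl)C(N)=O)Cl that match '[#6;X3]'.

7

Check the 16 heavy atoms by environment: 1× n (aromatic, X2) → no; 5× c (aromatic, X3) → match; 2× Cl (X1) → no; 1× C (X2) → no; 1× N (X1) → no; 2× C (X3) → match; 2× O (X1) → no; 1× N (X3) → no; 1× F (X1) → no.
Summing the matching environments: 5 + 2 = 7 matching atoms.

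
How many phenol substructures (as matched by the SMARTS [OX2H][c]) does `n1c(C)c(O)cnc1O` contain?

2

[OX2H][c] is the SMARTS for a phenol: a hydroxyl oxygen attached to an aromatic carbon.
The molecule carries 2 separate instances of a hydroxyl group (-OH) meeting every constraint; each maps to a distinct set of atoms, giving 2 matches.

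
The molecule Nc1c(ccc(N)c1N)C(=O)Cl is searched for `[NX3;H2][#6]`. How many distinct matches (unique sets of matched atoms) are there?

3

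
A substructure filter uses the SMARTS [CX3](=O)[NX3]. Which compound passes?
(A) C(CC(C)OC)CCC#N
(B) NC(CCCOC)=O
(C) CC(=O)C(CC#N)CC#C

[CX3](=O)[NX3] describes a carbonyl carbon bonded to a trivalent nitrogen (an amide).
(A) has a nitrile (-C#N) but the nitrile N is NX1 (triple-bonded), not NX3.
(B) contains a primary amide (-C(=O)NH2), which satisfies every atom and bond constraint.
(C) has a nitrile (-C#N) but the nitrile N is NX1 (triple-bonded), not NX3.
So the answer is (B).

B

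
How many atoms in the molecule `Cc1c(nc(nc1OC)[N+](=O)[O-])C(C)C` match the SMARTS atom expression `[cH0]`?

4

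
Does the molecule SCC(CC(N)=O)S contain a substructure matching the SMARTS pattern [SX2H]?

Yes

The pattern [SX2H] describes an aliphatic sulfur with two connections, one being H — a thiol.
The molecule carries a thiol (-SH), whose atoms satisfy every constraint of the query, so the pattern matches.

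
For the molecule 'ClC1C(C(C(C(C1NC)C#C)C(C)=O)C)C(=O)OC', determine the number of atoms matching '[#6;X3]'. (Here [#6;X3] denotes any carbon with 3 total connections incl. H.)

2

Check the 19 heavy atoms by environment: 10× C (X4) → no; 2× C (X3) → match; 2× O (X1) → no; 1× O (X2) → no; 1× Cl (X1) → no; 1× N (X3) → no; 2× C (X2) → no.
That gives 2 matching atoms.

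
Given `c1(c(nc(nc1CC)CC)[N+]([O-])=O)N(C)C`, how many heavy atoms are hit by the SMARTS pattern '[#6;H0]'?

4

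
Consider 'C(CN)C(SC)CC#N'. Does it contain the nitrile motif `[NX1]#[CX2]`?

Yes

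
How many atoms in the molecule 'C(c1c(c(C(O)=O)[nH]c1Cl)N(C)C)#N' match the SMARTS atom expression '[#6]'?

8

Check the 14 heavy atoms by environment: 1× n (aromatic) → no; 4× c (aromatic) → match; 4× C → match; 2× N → no; 2× O → no; 1× Cl → no.
Summing the matching environments: 4 + 4 = 8 matching atoms.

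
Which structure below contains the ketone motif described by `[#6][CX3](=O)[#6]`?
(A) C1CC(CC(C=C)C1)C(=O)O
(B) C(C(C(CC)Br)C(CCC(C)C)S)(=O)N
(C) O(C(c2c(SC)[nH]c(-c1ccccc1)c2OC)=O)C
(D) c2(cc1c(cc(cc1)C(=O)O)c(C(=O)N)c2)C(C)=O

[#6][CX3](=O)[#6] describes a carbonyl carbon (no H) flanked by two carbons (a ketone).
(A) has a carboxylic acid group (-C(=O)OH) but one neighbour of the carbonyl carbon is O, not C.
(B) has a primary amide (-C(=O)NH2) but one neighbour of the carbonyl carbon is N, not C.
(C) has a methyl-ester group (-C(=O)OCH3) but one neighbour of the carbonyl carbon is O, not C.
(D) contains an acetyl/ketone group (-C(=O)CH3), which satisfies every atom and bond constraint.
So the answer is (D).

D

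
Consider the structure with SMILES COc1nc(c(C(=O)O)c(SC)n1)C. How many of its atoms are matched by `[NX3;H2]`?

0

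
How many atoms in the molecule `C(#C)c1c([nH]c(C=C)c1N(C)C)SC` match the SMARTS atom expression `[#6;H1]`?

The query [#6;H1] means: any carbon bearing exactly one hydrogen.
Check the 14 heavy atoms by environment: 1× n (aromatic, H1) → no; 4× c (aromatic, H0) → no; 1× S (H0) → no; 3× C (H3) → no; 1× N (H0) → no; 1× C (H0) → no; 2× C (H1) → match; 1× C (H2) → no.
That gives 2 matching atoms.

2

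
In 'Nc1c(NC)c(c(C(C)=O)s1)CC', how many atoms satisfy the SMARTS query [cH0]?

4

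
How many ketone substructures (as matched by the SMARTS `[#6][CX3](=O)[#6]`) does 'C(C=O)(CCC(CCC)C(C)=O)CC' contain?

[#6][CX3](=O)[#6] is the SMARTS for a ketone: a carbonyl carbon (no H) flanked by two carbons.
Exactly one fragment in the molecule meets all constraints, giving 1 match.

1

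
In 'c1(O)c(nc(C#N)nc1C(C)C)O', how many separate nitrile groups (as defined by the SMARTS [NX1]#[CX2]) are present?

1

[NX1]#[CX2] is the SMARTS for a nitrile: a nitrogen triple-bonded to a two-connected carbon.
Exactly one fragment in the molecule meets all constraints, giving 1 match.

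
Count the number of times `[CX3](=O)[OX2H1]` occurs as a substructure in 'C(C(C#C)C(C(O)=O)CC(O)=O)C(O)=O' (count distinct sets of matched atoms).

[CX3](=O)[OX2H1] is the SMARTS for a carboxylic acid: an sp2 carbon double-bonded to O and single-bonded to an -OH oxygen.
The molecule carries 3 separate instances of a carboxylic acid group (-C(=O)OH) meeting every constraint; each maps to a distinct set of atoms, giving 3 matches.

3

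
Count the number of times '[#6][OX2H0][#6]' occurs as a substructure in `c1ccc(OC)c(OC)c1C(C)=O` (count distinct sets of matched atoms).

2

[#6][OX2H0][#6] is the SMARTS for an ether: an aliphatic oxygen bridging two carbons with no H on the oxygen.
The molecule carries 2 separate instances of a methoxy ether (-OCH3) meeting every constraint; each maps to a distinct set of atoms, giving 2 matches.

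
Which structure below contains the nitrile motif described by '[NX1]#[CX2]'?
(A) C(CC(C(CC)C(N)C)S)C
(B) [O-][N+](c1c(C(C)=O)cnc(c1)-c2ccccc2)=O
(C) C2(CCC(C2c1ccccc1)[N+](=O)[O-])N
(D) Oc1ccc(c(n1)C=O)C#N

[NX1]#[CX2] describes a nitrogen triple-bonded to a two-connected carbon (a nitrile).
(A) has a primary amino group (-NH2) but the nitrogen is NX3 (three connections), not NX1 triple-bonded.
(B) has a nitro group (-[N+](=O)[O-]) but there is no C#N triple bond.
(C) has a nitro group (-[N+](=O)[O-]) but there is no C#N triple bond.
(D) contains a nitrile (-C#N), which satisfies every atom and bond constraint.
So the answer is (D).

D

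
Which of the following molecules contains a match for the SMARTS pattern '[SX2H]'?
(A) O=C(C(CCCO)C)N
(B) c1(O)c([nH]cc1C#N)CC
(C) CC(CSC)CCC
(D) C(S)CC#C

[SX2H] describes an aliphatic sulfur with two connections, one being H (a thiol).
(A) has a hydroxyl group (-OH) but it is an -OH, not an -SH.
(B) has a hydroxyl group (-OH) but it is an -OH, not an -SH.
(C) has a methylthio ether (-SCH3) but the sulfur has H0 (bonded to two carbons), not H1.
(D) contains a thiol (-SH), which satisfies every atom and bond constraint.
So the answer is (D).

D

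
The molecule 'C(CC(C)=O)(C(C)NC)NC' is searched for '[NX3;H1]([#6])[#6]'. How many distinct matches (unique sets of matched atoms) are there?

2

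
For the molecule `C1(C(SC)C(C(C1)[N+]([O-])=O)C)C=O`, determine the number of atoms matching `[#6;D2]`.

2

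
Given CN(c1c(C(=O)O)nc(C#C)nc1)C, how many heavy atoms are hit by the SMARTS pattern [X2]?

5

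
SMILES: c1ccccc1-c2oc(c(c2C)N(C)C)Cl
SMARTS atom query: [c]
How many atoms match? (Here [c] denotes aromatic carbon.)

The query [c] means: lowercase c matches aromatic carbon only.
Check the 16 heavy atoms by environment: 1× o (aromatic) → no; 10× c (aromatic) → match; 1× N → no; 3× C → no; 1× Cl → no.
That gives 10 matching atoms.

10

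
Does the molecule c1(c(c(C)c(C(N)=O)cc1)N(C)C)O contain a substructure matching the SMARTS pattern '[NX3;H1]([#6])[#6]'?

No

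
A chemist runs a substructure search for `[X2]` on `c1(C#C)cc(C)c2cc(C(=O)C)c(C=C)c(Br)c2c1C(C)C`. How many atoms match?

2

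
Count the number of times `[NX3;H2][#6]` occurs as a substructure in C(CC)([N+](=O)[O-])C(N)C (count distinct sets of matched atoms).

[NX3;H2][#6] is the SMARTS for a primary amine: a trivalent nitrogen with two H attached to carbon.
Exactly one fragment in the molecule meets all constraints, giving 1 match.

1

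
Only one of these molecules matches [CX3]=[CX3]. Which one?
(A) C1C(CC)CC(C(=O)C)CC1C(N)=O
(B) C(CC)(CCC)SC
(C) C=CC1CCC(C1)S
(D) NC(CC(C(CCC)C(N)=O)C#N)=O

[CX3]=[CX3] describes a non-aromatic C=C double bond between two sp2 carbons (an alkene).
(A) has an ethyl group (-CH2CH3) but its C-C bond is a single bond between CX4 carbons, not CX3=CX3.
(B) has an ethyl group (-CH2CH3) but its C-C bond is a single bond between CX4 carbons, not CX3=CX3.
(C) contains a vinyl group (-CH=CH2), which satisfies every atom and bond constraint.
(D) has an ethyl group (-CH2CH3) but its C-C bond is a single bond between CX4 carbons, not CX3=CX3.
So the answer is (C).

C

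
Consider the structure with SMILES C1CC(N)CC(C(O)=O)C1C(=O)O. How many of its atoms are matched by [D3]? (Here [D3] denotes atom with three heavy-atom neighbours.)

5

The query [D3] means: atom with exactly three heavy-atom neighbours.
Check the 13 heavy atoms by environment: 3× C (D2) → no; 5× C (D3) → match; 4× O (D1) → no; 1× N (D1) → no.
That gives 5 matching atoms.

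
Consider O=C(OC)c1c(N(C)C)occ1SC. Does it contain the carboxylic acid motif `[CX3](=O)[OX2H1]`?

The pattern [CX3](=O)[OX2H1] describes an sp2 carbon double-bonded to O and single-bonded to an -OH oxygen — a carboxylic acid.
The closest candidate here is a methyl-ester group (-C(=O)OCH3), but the singly-bonded O has no H (OX2H0, not OX2H1). No other fragment satisfies the full query, so there is no match.

No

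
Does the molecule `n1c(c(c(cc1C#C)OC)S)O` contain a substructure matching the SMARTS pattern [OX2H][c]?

The pattern [OX2H][c] describes a hydroxyl oxygen attached to an aromatic carbon — a phenol.
The molecule carries a hydroxyl group (-OH), whose atoms satisfy every constraint of the query, so the pattern matches.

Yes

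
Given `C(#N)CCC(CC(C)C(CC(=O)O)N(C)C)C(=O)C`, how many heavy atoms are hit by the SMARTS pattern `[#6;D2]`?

Check the 19 heavy atoms by environment: 5× C (D2) → match; 5× C (D3) → no; 3× O (D1) → no; 1× N (D1) → no; 4× C (D1) → no; 1× N (D3) → no.
That gives 5 matching atoms.

5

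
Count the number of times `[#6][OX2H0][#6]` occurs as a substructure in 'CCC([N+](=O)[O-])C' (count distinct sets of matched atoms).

[#6][OX2H0][#6] is the SMARTS for an ether: an aliphatic oxygen bridging two carbons with no H on the oxygen.
No fragment in the molecule satisfies every constraint, giving 0 matches.

0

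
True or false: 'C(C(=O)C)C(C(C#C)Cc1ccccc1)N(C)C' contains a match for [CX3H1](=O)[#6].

The pattern [CX3H1](=O)[#6] describes an sp2 carbon with one H, double-bonded to O and single-bonded to carbon — an aldehyde.
The closest candidate here is an acetyl/ketone group (-C(=O)CH3), but the carbonyl carbon has H0 (two carbon neighbours), not H1. No other fragment satisfies the full query, so there is no match.

False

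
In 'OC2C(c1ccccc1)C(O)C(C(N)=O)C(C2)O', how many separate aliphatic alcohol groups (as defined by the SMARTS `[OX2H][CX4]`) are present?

3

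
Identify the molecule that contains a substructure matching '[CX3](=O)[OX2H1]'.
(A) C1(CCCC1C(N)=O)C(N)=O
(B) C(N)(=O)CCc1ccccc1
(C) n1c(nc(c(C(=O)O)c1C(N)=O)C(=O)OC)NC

C

[CX3](=O)[OX2H1] describes an sp2 carbon double-bonded to O and single-bonded to an -OH oxygen (a carboxylic acid).
(A) has a primary amide (-C(=O)NH2) but the carbonyl is bonded to N, not to an -OH oxygen.
(B) has a primary amide (-C(=O)NH2) but the carbonyl is bonded to N, not to an -OH oxygen.
(C) contains a carboxylic acid group (-C(=O)OH), which satisfies every atom and bond constraint.
So the answer is (C).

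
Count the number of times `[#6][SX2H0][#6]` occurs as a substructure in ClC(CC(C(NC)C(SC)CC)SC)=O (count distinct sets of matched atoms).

[#6][SX2H0][#6] is the SMARTS for a thioether: an aliphatic sulfur bridging two carbons with no H on the sulfur.
The molecule carries 2 separate instances of a methylthio ether (-SCH3) meeting every constraint; each maps to a distinct set of atoms, giving 2 matches.

2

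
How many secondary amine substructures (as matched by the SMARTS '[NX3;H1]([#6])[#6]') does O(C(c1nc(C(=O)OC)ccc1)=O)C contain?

0

[NX3;H1]([#6])[#6] is the SMARTS for a secondary amine: a trivalent nitrogen with one H, bonded to two carbons.
No fragment in the molecule satisfies every constraint, giving 0 matches.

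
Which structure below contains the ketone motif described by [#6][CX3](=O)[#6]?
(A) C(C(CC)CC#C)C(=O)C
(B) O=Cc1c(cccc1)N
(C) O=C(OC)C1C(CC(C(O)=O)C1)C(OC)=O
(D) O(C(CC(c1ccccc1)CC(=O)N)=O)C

[#6][CX3](=O)[#6] describes a carbonyl carbon (no H) flanked by two carbons (a ketone).
(A) contains an acetyl/ketone group (-C(=O)CH3), which satisfies every atom and bond constraint.
(B) has an aldehyde (-CHO) but the carbonyl carbon has H1, so it is not flanked by two carbons.
(C) has a methyl-ester group (-C(=O)OCH3) but one neighbour of the carbonyl carbon is O, not C.
(D) has a primary amide (-C(=O)NH2) but one neighbour of the carbonyl carbon is N, not C.
So the answer is (A).

A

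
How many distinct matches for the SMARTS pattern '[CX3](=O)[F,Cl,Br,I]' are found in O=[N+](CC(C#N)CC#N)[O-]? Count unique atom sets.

[CX3](=O)[F,Cl,Br,I] is the SMARTS for an acyl halide: a carbonyl carbon bonded to a halogen.
No fragment in the molecule satisfies every constraint, giving 0 matches.

0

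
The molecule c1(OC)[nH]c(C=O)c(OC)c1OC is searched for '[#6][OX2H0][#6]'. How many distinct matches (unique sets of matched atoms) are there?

[#6][OX2H0][#6] is the SMARTS for an ether: an aliphatic oxygen bridging two carbons with no H on the oxygen.
The molecule carries 3 separate instances of a methoxy ether (-OCH3) meeting every constraint; each maps to a distinct set of atoms, giving 3 matches.

3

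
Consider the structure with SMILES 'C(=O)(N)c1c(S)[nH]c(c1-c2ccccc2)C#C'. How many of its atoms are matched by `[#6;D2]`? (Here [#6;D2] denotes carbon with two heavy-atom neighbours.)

The query [#6;D2] means: any carbon bonded to exactly two heavy atoms.
Check the 17 heavy atoms by environment: 1× n (aromatic, D2) → no; 5× c (aromatic, D3) → no; 1× S (D1) → no; 1× C (D3) → no; 1× O (D1) → no; 1× N (D1) → no; 5× c (aromatic, D2) → match; 1× C (D2) → match; 1× C (D1) → no.
Summing the matching environments: 5 + 1 = 6 matching atoms.

6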